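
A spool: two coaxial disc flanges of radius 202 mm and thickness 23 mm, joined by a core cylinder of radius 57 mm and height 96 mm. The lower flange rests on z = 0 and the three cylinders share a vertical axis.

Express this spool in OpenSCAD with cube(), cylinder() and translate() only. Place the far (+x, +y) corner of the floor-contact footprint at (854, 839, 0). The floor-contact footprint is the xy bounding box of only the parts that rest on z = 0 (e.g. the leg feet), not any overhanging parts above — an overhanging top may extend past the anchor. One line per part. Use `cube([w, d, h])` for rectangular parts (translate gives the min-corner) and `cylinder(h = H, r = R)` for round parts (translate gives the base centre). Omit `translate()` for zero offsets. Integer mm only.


translate([652, 637, 0]) cylinder(h = 23, r = 202);
translate([652, 637, 23]) cylinder(h = 96, r = 57);
translate([652, 637, 119]) cylinder(h = 23, r = 202);


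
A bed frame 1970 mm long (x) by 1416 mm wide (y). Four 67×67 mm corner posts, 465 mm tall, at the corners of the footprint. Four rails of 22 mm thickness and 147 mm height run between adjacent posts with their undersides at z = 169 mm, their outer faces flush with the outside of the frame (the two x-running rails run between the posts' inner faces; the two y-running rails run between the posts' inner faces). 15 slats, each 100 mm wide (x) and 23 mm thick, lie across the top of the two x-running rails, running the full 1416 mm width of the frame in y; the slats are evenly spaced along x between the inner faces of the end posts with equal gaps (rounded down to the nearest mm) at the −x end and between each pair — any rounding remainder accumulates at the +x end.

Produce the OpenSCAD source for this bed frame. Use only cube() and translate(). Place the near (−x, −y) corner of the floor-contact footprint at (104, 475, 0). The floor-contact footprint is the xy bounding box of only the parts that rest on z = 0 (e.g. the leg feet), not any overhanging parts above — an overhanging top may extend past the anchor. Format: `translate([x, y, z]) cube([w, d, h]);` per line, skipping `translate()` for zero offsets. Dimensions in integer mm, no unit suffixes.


translate([104, 475, 0]) cube([67, 67, 465]);
translate([104, 1824, 0]) cube([67, 67, 465]);
translate([2007, 475, 0]) cube([67, 67, 465]);
translate([2007, 1824, 0]) cube([67, 67, 465]);
translate([171, 475, 169]) cube([1836, 22, 147]);
translate([171, 1869, 169]) cube([1836, 22, 147]);
translate([104, 542, 169]) cube([22, 1282, 147]);
translate([2052, 542, 169]) cube([22, 1282, 147]);
translate([192, 475, 316]) cube([100, 1416, 23]);
translate([313, 475, 316]) cube([100, 1416, 23]);
translate([434, 475, 316]) cube([100, 1416, 23]);
translate([555, 475, 316]) cube([100, 1416, 23]);
translate([676, 475, 316]) cube([100, 1416, 23]);
translate([797, 475, 316]) cube([100, 1416, 23]);
translate([918, 475, 316]) cube([100, 1416, 23]);
translate([1039, 475, 316]) cube([100, 1416, 23]);
translate([1160, 475, 316]) cube([100, 1416, 23]);
translate([1281, 475, 316]) cube([100, 1416, 23]);
translate([1402, 475, 316]) cube([100, 1416, 23]);
translate([1523, 475, 316]) cube([100, 1416, 23]);
translate([1644, 475, 316]) cube([100, 1416, 23]);
translate([1765, 475, 316]) cube([100, 1416, 23]);
translate([1886, 475, 316]) cube([100, 1416, 23]);


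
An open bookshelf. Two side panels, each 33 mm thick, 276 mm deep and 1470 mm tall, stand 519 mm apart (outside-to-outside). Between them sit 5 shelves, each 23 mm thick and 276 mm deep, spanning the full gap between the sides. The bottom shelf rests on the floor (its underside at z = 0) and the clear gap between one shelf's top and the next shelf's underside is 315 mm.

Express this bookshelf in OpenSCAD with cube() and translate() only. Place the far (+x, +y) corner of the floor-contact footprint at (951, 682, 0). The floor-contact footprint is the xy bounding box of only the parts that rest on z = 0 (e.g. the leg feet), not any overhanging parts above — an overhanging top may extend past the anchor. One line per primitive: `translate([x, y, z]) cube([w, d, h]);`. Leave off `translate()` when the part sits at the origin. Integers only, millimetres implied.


translate([432, 406, 0]) cube([33, 276, 1470]);
translate([918, 406, 0]) cube([33, 276, 1470]);
translate([465, 406, 0]) cube([453, 276, 23]);
translate([465, 406, 338]) cube([453, 276, 23]);
translate([465, 406, 676]) cube([453, 276, 23]);
translate([465, 406, 1014]) cube([453, 276, 23]);
translate([465, 406, 1352]) cube([453, 276, 23]);


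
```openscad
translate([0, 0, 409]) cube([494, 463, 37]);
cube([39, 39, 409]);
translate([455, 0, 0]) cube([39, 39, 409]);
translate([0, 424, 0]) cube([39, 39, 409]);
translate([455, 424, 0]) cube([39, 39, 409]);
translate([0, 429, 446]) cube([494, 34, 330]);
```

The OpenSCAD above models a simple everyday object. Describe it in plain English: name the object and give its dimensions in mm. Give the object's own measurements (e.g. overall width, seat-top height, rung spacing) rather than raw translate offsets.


A chair. The seat is a 494×463×37 mm slab with its top at z = 446 mm, on four 39×39 mm corner legs (flush with the seat edges, standing on z = 0). A flat backrest 34 mm thick, 330 mm tall, spans the full seat width and rises from the seat top along its +y edge, rear face flush with the rear of the seat.


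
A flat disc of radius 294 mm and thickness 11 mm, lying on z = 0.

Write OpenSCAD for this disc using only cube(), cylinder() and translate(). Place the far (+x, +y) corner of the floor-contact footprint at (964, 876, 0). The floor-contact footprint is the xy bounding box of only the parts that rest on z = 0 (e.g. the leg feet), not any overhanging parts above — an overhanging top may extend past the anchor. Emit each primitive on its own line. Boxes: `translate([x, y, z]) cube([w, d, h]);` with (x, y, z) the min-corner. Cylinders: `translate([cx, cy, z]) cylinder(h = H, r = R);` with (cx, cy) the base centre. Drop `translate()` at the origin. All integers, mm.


translate([670, 582, 0]) cylinder(h = 11, r = 294);


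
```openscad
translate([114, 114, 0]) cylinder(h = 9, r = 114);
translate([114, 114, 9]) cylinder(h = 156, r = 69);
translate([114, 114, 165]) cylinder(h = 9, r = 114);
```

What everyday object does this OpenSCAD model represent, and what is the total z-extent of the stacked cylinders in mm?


A spool. The overall height is 174 mm.

Three coaxial cylinders, large–small–large — a spool. Two 9 mm flanges and a 156 mm core give 9 + 156 + 9 = 174 mm.


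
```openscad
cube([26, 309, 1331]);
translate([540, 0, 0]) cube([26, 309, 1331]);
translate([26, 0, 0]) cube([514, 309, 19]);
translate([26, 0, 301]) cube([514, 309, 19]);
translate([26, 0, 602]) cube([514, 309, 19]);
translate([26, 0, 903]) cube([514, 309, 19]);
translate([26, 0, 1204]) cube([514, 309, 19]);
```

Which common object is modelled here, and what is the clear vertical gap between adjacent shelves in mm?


A bookshelf. The clear shelf gap is 282 mm.

Two tall side panels with 5 horizontal boards between them — a bookshelf. The first two shelf undersides are at z = 0 and z = 301; with shelf thickness 19, the clear gap is 301 − 0 − 19 = 282 mm.


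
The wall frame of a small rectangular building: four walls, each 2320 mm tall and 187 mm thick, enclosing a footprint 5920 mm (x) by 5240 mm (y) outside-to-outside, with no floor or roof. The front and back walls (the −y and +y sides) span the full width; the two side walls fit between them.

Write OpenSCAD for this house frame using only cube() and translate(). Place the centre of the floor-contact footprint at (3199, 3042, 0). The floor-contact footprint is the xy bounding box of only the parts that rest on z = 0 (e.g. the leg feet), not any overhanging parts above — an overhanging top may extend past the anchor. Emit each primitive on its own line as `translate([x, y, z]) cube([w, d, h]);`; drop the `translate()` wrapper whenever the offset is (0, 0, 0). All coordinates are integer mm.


translate([239, 422, 0]) cube([5920, 187, 2320]);
translate([239, 5475, 0]) cube([5920, 187, 2320]);
translate([239, 609, 0]) cube([187, 4866, 2320]);
translate([5972, 609, 0]) cube([187, 4866, 2320]);


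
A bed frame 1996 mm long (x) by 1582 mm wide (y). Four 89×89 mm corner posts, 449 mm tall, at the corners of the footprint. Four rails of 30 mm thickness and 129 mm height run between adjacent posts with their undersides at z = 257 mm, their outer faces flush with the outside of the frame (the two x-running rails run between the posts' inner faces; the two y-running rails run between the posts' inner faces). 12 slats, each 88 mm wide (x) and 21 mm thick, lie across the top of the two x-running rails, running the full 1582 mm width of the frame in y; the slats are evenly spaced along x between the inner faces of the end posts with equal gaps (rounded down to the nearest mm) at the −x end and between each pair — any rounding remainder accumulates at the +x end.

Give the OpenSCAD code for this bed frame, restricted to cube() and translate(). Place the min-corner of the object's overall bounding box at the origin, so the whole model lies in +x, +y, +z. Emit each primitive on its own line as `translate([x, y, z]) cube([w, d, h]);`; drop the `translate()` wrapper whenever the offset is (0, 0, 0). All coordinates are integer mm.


cube([89, 89, 449]);
translate([0, 1493, 0]) cube([89, 89, 449]);
translate([1907, 0, 0]) cube([89, 89, 449]);
translate([1907, 1493, 0]) cube([89, 89, 449]);
translate([89, 0, 257]) cube([1818, 30, 129]);
translate([89, 1552, 257]) cube([1818, 30, 129]);
translate([0, 89, 257]) cube([30, 1404, 129]);
translate([1966, 89, 257]) cube([30, 1404, 129]);
translate([147, 0, 386]) cube([88, 1582, 21]);
translate([293, 0, 386]) cube([88, 1582, 21]);
translate([439, 0, 386]) cube([88, 1582, 21]);
translate([585, 0, 386]) cube([88, 1582, 21]);
translate([731, 0, 386]) cube([88, 1582, 21]);
translate([877, 0, 386]) cube([88, 1582, 21]);
translate([1023, 0, 386]) cube([88, 1582, 21]);
translate([1169, 0, 386]) cube([88, 1582, 21]);
translate([1315, 0, 386]) cube([88, 1582, 21]);
translate([1461, 0, 386]) cube([88, 1582, 21]);
translate([1607, 0, 386]) cube([88, 1582, 21]);
translate([1753, 0, 386]) cube([88, 1582, 21]);


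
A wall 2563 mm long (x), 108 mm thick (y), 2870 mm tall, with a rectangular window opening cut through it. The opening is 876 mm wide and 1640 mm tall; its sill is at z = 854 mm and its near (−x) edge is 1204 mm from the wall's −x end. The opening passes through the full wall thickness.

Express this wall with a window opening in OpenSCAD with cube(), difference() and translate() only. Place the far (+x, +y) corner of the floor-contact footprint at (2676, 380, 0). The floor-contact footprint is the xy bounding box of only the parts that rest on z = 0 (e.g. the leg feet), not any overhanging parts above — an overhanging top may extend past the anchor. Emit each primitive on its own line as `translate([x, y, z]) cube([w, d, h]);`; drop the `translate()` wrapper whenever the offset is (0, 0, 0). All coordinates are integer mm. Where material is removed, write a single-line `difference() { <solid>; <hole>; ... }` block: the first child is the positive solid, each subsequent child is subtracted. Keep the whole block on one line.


difference() { translate([113, 272, 0]) cube([2563, 108, 2870]); translate([1317, 272, 854]) cube([876, 108, 1640]); }


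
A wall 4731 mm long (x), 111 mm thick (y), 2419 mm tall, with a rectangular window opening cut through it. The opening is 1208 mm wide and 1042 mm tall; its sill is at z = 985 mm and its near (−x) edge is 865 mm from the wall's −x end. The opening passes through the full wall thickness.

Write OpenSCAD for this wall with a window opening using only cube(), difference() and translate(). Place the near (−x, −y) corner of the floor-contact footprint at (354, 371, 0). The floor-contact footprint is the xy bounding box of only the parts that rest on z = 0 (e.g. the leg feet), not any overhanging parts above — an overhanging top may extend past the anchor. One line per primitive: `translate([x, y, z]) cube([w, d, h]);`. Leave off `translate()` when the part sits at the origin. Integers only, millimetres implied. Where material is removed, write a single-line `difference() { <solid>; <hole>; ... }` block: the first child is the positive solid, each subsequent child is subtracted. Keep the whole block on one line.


difference() { translate([354, 371, 0]) cube([4731, 111, 2419]); translate([1219, 371, 985]) cube([1208, 111, 1042]); }


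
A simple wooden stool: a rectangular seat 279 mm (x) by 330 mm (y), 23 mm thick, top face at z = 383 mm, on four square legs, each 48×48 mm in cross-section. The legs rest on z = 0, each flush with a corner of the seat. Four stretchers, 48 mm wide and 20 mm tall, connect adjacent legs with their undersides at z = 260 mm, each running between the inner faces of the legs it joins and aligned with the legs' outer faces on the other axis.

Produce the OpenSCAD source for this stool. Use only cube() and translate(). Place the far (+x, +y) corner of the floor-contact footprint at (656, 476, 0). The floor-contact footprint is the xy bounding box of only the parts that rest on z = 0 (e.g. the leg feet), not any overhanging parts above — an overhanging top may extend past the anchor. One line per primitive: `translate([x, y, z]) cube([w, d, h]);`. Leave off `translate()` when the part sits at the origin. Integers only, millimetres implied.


// leg_h = 383 - 23 = 360
// stretcher span = 279 - 2*48 = 183
translate([377, 146, 360]) cube([279, 330, 23]);
translate([377, 146, 0]) cube([48, 48, 360]);
translate([608, 146, 0]) cube([48, 48, 360]);
translate([377, 428, 0]) cube([48, 48, 360]);
translate([608, 428, 0]) cube([48, 48, 360]);
translate([425, 146, 260]) cube([183, 48, 20]);
translate([425, 428, 260]) cube([183, 48, 20]);
translate([377, 194, 260]) cube([48, 234, 20]);
translate([608, 194, 260]) cube([48, 234, 20]);


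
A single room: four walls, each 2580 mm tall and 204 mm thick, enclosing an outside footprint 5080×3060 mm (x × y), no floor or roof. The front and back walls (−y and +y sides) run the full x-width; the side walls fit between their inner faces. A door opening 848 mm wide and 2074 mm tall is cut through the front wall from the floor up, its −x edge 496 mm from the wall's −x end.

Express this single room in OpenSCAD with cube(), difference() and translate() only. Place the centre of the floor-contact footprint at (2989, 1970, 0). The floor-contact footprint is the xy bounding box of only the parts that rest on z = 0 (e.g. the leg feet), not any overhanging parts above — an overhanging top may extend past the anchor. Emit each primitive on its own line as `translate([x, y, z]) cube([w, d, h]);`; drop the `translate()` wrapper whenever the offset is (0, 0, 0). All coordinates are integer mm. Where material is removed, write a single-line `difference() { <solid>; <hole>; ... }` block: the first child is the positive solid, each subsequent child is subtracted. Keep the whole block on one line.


difference() { translate([449, 440, 0]) cube([5080, 204, 2580]); translate([945, 440, 0]) cube([848, 204, 2074]); }
translate([449, 3296, 0]) cube([5080, 204, 2580]);
translate([449, 644, 0]) cube([204, 2652, 2580]);
translate([5325, 644, 0]) cube([204, 2652, 2580]);


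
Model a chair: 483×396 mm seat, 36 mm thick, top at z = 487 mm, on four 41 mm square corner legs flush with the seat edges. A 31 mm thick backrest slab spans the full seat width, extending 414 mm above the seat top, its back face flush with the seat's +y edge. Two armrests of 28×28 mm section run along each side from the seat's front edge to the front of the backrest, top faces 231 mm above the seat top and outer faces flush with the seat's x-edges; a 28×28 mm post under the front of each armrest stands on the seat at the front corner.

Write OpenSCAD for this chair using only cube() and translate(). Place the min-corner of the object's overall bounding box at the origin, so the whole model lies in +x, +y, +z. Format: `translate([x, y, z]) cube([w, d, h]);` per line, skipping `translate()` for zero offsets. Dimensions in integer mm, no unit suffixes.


translate([0, 0, 451]) cube([483, 396, 36]);
cube([41, 41, 451]);
translate([442, 0, 0]) cube([41, 41, 451]);
translate([0, 355, 0]) cube([41, 41, 451]);
translate([442, 355, 0]) cube([41, 41, 451]);
translate([0, 365, 487]) cube([483, 31, 414]);
translate([0, 0, 690]) cube([28, 365, 28]);
translate([455, 0, 690]) cube([28, 365, 28]);
translate([0, 0, 487]) cube([28, 28, 203]);
translate([455, 0, 487]) cube([28, 28, 203]);


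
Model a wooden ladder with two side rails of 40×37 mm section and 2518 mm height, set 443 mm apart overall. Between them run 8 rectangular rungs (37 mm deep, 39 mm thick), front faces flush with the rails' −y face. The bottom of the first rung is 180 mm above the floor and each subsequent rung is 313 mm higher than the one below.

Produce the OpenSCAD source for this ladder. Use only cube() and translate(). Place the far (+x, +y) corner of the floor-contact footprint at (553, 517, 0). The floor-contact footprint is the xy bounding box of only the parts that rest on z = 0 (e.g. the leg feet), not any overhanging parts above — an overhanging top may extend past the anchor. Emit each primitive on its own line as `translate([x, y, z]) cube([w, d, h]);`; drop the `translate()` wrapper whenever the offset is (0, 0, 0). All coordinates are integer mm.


translate([110, 480, 0]) cube([40, 37, 2518]);
translate([513, 480, 0]) cube([40, 37, 2518]);
translate([150, 480, 180]) cube([363, 37, 39]);
translate([150, 480, 493]) cube([363, 37, 39]);
translate([150, 480, 806]) cube([363, 37, 39]);
translate([150, 480, 1119]) cube([363, 37, 39]);
translate([150, 480, 1432]) cube([363, 37, 39]);
translate([150, 480, 1745]) cube([363, 37, 39]);
translate([150, 480, 2058]) cube([363, 37, 39]);
translate([150, 480, 2371]) cube([363, 37, 39]);


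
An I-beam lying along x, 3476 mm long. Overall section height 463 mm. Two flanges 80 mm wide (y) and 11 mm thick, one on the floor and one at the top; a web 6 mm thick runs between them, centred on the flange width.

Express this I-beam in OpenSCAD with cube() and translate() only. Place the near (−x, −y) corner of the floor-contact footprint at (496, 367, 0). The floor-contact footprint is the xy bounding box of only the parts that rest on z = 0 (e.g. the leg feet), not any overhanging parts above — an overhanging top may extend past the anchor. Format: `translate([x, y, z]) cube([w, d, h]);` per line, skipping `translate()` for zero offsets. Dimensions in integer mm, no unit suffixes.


translate([496, 367, 0]) cube([3476, 80, 11]);
translate([496, 404, 11]) cube([3476, 6, 441]);
translate([496, 367, 452]) cube([3476, 80, 11]);


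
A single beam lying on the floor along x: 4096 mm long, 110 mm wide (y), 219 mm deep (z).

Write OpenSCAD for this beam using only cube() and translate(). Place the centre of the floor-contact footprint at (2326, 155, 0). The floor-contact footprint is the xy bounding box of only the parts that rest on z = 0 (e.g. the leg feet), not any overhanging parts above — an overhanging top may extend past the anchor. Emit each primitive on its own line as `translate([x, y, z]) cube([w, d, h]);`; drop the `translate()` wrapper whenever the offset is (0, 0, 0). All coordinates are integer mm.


translate([278, 100, 0]) cube([4096, 110, 219]);


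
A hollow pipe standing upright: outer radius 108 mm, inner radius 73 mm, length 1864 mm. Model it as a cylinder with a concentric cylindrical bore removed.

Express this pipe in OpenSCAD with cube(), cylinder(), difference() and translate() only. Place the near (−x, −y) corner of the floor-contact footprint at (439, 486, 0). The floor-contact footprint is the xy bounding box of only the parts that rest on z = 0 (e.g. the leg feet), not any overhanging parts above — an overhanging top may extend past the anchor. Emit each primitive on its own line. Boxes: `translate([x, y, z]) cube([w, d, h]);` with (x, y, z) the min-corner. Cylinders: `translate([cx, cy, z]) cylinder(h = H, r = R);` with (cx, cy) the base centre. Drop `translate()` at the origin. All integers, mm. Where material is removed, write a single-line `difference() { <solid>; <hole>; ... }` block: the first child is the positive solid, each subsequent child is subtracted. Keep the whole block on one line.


difference() { translate([547, 594, 0]) cylinder(h = 1864, r = 108); translate([547, 594, 0]) cylinder(h = 1864, r = 73); }


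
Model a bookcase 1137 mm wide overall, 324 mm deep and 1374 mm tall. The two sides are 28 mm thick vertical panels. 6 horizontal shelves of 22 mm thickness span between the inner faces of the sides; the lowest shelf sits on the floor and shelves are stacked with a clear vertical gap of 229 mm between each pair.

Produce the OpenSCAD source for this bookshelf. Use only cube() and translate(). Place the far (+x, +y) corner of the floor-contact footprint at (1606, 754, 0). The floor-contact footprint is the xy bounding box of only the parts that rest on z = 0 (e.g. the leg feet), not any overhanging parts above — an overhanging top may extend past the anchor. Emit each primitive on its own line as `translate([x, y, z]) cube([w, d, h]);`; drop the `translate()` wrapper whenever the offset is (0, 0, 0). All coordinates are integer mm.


translate([469, 430, 0]) cube([28, 324, 1374]);
translate([1578, 430, 0]) cube([28, 324, 1374]);
translate([497, 430, 0]) cube([1081, 324, 22]);
translate([497, 430, 251]) cube([1081, 324, 22]);
translate([497, 430, 502]) cube([1081, 324, 22]);
translate([497, 430, 753]) cube([1081, 324, 22]);
translate([497, 430, 1004]) cube([1081, 324, 22]);
translate([497, 430, 1255]) cube([1081, 324, 22]);


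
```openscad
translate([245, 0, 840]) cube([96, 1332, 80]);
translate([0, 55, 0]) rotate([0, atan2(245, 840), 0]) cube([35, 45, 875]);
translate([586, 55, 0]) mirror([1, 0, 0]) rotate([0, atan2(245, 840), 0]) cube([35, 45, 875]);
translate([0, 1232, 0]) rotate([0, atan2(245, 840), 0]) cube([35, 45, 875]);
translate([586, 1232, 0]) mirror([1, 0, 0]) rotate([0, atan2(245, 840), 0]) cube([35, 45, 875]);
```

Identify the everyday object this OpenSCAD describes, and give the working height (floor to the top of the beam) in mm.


A sawhorse. The overall height is 920 mm.

A beam across two mirrored pairs of raked legs — a sawhorse. The beam's underside is at z = 840 (matching the legs' vertical rise in atan2(245, 840)) and the beam is 80 mm tall, so its top is at 840 + 80 = 920 mm. The raked legs top out at the beam's underside, so that is the highest point.


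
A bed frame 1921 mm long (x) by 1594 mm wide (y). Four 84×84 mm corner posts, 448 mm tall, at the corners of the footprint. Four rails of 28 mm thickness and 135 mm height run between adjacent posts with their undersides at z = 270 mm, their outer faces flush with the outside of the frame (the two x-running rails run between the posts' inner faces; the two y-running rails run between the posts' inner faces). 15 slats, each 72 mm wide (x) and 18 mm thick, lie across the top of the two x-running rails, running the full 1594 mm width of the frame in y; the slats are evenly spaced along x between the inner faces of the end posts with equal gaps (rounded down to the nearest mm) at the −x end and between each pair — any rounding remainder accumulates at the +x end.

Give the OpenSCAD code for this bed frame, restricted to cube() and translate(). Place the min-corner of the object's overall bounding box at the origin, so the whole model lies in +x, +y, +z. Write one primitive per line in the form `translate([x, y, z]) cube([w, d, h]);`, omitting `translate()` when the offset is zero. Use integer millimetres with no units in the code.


cube([84, 84, 448]);
translate([0, 1510, 0]) cube([84, 84, 448]);
translate([1837, 0, 0]) cube([84, 84, 448]);
translate([1837, 1510, 0]) cube([84, 84, 448]);
translate([84, 0, 270]) cube([1753, 28, 135]);
translate([84, 1566, 270]) cube([1753, 28, 135]);
translate([0, 84, 270]) cube([28, 1426, 135]);
translate([1893, 84, 270]) cube([28, 1426, 135]);
translate([126, 0, 405]) cube([72, 1594, 18]);
translate([240, 0, 405]) cube([72, 1594, 18]);
translate([354, 0, 405]) cube([72, 1594, 18]);
translate([468, 0, 405]) cube([72, 1594, 18]);
translate([582, 0, 405]) cube([72, 1594, 18]);
translate([696, 0, 405]) cube([72, 1594, 18]);
translate([810, 0, 405]) cube([72, 1594, 18]);
translate([924, 0, 405]) cube([72, 1594, 18]);
translate([1038, 0, 405]) cube([72, 1594, 18]);
translate([1152, 0, 405]) cube([72, 1594, 18]);
translate([1266, 0, 405]) cube([72, 1594, 18]);
translate([1380, 0, 405]) cube([72, 1594, 18]);
translate([1494, 0, 405]) cube([72, 1594, 18]);
translate([1608, 0, 405]) cube([72, 1594, 18]);
translate([1722, 0, 405]) cube([72, 1594, 18]);


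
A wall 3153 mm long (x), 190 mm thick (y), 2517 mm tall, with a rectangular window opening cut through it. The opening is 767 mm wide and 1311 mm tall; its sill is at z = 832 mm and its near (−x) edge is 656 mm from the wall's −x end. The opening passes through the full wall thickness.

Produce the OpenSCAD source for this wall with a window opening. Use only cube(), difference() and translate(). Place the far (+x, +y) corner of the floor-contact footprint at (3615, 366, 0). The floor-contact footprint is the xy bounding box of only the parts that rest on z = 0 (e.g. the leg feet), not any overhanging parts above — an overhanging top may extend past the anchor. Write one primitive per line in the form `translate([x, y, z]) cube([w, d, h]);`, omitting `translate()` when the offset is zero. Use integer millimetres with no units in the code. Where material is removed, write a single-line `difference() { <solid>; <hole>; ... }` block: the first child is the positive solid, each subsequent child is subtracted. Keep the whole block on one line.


difference() { translate([462, 176, 0]) cube([3153, 190, 2517]); translate([1118, 176, 832]) cube([767, 190, 1311]); }


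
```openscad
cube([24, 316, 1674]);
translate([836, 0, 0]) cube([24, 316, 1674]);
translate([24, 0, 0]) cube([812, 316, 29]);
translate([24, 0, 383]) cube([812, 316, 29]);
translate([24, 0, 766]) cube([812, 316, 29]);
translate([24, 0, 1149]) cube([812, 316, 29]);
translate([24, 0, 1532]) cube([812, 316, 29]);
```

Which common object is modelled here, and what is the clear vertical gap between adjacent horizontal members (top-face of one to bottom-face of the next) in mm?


A bookshelf. The clear shelf gap is 354 mm.

Two tall side panels with 5 horizontal boards between them — a bookshelf. The first two shelf undersides are at z = 0 and z = 383; with shelf thickness 29, the clear gap is 383 − 0 − 29 = 354 mm.


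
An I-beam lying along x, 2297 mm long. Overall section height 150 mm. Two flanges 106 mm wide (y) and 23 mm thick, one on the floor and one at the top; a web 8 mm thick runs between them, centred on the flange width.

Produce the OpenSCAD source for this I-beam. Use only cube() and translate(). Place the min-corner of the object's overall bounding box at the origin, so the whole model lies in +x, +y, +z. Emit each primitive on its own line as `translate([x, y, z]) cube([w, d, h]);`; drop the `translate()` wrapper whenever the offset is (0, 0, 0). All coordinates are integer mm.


cube([2297, 106, 23]);
translate([0, 49, 23]) cube([2297, 8, 104]);
translate([0, 0, 127]) cube([2297, 106, 23]);


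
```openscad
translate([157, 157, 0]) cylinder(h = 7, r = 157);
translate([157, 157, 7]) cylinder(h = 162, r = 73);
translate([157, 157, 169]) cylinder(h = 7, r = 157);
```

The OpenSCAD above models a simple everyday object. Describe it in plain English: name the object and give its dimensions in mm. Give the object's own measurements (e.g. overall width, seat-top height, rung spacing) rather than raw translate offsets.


A spool: two coaxial disc flanges of radius 157 mm and thickness 7 mm, joined by a core cylinder of radius 73 mm and height 162 mm. The lower flange rests on z = 0 and the three cylinders share a vertical axis.


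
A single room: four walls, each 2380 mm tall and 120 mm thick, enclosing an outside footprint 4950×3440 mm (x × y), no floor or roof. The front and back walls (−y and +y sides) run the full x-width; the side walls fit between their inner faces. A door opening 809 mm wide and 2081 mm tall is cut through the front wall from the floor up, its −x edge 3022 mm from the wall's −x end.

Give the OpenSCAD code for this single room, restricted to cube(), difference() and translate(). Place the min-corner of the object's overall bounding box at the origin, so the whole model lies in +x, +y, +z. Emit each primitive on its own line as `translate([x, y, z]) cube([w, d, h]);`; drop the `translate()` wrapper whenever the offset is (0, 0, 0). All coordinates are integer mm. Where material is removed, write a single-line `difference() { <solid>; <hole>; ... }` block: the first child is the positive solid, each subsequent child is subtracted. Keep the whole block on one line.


difference() { cube([4950, 120, 2380]); translate([3022, 0, 0]) cube([809, 120, 2081]); }
translate([0, 3320, 0]) cube([4950, 120, 2380]);
translate([0, 120, 0]) cube([120, 3200, 2380]);
translate([4830, 120, 0]) cube([120, 3200, 2380]);


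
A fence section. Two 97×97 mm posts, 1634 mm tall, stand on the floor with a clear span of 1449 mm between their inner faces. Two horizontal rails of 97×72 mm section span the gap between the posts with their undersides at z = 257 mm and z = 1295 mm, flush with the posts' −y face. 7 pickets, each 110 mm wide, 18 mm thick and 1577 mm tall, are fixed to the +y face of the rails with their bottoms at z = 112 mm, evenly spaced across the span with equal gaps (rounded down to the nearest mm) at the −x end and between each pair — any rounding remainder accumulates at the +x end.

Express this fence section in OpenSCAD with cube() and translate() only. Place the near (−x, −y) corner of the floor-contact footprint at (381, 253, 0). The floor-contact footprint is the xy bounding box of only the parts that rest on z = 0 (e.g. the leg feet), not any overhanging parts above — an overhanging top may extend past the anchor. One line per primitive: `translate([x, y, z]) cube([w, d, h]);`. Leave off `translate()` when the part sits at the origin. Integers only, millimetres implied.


translate([381, 253, 0]) cube([97, 97, 1634]);
translate([1927, 253, 0]) cube([97, 97, 1634]);
translate([478, 253, 257]) cube([1449, 97, 72]);
translate([478, 253, 1295]) cube([1449, 97, 72]);
translate([562, 350, 112]) cube([110, 18, 1577]);
translate([756, 350, 112]) cube([110, 18, 1577]);
translate([950, 350, 112]) cube([110, 18, 1577]);
translate([1144, 350, 112]) cube([110, 18, 1577]);
translate([1338, 350, 112]) cube([110, 18, 1577]);
translate([1532, 350, 112]) cube([110, 18, 1577]);
translate([1726, 350, 112]) cube([110, 18, 1577]);


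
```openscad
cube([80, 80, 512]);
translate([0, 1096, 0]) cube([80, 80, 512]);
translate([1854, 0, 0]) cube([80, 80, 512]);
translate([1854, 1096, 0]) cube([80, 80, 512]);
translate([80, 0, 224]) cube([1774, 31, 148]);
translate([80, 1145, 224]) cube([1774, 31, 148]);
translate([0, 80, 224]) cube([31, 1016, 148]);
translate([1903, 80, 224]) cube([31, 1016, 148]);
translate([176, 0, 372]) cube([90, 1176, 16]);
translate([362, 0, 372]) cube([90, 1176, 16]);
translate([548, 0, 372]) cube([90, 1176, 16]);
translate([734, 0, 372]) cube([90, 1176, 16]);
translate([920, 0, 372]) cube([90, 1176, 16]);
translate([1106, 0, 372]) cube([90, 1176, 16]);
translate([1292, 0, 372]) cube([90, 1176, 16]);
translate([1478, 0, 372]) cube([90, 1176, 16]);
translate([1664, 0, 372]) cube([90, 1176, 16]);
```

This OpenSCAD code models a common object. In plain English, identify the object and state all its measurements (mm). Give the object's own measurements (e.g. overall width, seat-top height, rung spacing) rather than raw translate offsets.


A bed frame 1934 mm long (x) by 1176 mm wide (y). Four 80×80 mm corner posts, 512 mm tall, at the corners of the footprint. Four rails of 31 mm thickness and 148 mm height run between adjacent posts with their undersides at z = 224 mm, their outer faces flush with the outside of the frame (the two x-running rails run between the posts' inner faces; the two y-running rails run between the posts' inner faces). 9 slats, each 90 mm wide (x) and 16 mm thick, lie across the top of the two x-running rails, running the full 1176 mm width of the frame in y; along x they sit between the end posts with a 96 mm gap after the −x posts and between neighbouring slats, leaving 100 mm before the +x posts.


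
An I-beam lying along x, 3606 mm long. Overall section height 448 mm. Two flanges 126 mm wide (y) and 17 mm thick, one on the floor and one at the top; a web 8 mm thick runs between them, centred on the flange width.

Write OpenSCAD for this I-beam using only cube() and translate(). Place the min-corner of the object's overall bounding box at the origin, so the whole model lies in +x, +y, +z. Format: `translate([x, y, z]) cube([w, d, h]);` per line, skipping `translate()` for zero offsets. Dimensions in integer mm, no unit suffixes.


cube([3606, 126, 17]);
translate([0, 59, 17]) cube([3606, 8, 414]);
translate([0, 0, 431]) cube([3606, 126, 17]);


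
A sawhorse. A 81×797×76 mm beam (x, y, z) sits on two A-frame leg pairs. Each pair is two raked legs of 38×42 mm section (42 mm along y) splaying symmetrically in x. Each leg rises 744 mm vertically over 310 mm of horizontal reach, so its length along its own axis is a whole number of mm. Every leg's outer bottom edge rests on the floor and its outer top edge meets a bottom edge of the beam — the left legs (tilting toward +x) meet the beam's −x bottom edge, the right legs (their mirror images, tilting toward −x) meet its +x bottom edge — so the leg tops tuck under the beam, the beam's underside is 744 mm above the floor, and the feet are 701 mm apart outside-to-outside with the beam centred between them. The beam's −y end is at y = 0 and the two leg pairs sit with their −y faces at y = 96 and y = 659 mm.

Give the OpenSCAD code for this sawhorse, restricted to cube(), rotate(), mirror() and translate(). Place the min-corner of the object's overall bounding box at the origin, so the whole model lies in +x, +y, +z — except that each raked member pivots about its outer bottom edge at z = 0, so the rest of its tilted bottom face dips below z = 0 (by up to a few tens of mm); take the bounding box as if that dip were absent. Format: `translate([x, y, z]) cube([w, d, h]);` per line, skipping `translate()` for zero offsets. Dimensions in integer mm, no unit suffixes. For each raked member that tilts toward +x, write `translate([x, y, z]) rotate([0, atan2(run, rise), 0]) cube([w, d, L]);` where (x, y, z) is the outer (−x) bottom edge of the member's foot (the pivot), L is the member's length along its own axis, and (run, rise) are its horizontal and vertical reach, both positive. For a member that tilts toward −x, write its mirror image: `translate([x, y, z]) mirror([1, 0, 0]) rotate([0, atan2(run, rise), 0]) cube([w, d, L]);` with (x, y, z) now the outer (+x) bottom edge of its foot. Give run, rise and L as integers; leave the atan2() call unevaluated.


// leg length = √(310² + 744²) = 806
// right-leg outer foot x = 2·310 + 81 = 701
// beam min-corner = (310, 0, 744)
translate([310, 0, 744]) cube([81, 797, 76]);
translate([0, 96, 0]) rotate([0, atan2(310, 744), 0]) cube([38, 42, 806]);
translate([701, 96, 0]) mirror([1, 0, 0]) rotate([0, atan2(310, 744), 0]) cube([38, 42, 806]);
translate([0, 659, 0]) rotate([0, atan2(310, 744), 0]) cube([38, 42, 806]);
translate([701, 659, 0]) mirror([1, 0, 0]) rotate([0, atan2(310, 744), 0]) cube([38, 42, 806]);


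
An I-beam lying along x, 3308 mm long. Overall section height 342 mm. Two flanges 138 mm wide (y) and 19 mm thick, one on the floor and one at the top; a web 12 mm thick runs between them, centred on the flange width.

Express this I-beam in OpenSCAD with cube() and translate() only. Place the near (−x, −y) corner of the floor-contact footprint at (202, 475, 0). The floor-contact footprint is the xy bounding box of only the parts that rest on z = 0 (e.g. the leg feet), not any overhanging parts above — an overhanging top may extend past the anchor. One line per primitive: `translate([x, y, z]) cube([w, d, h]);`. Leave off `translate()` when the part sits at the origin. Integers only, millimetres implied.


translate([202, 475, 0]) cube([3308, 138, 19]);
translate([202, 538, 19]) cube([3308, 12, 304]);
translate([202, 475, 323]) cube([3308, 138, 19]);


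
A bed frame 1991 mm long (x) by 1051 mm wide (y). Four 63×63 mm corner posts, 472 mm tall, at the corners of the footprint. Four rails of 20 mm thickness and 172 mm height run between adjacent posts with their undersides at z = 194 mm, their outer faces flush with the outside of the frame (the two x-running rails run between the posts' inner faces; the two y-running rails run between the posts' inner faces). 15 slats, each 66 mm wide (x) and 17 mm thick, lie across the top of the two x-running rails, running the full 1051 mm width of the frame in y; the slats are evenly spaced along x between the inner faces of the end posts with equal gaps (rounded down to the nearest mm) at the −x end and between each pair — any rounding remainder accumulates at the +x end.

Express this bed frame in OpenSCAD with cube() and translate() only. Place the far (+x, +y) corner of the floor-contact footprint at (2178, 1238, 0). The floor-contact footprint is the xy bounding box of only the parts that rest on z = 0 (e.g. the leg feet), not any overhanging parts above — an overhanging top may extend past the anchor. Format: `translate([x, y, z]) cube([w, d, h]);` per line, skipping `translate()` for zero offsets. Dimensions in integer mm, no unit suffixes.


translate([187, 187, 0]) cube([63, 63, 472]);
translate([187, 1175, 0]) cube([63, 63, 472]);
translate([2115, 187, 0]) cube([63, 63, 472]);
translate([2115, 1175, 0]) cube([63, 63, 472]);
translate([250, 187, 194]) cube([1865, 20, 172]);
translate([250, 1218, 194]) cube([1865, 20, 172]);
translate([187, 250, 194]) cube([20, 925, 172]);
translate([2158, 250, 194]) cube([20, 925, 172]);
translate([304, 187, 366]) cube([66, 1051, 17]);
translate([424, 187, 366]) cube([66, 1051, 17]);
translate([544, 187, 366]) cube([66, 1051, 17]);
translate([664, 187, 366]) cube([66, 1051, 17]);
translate([784, 187, 366]) cube([66, 1051, 17]);
translate([904, 187, 366]) cube([66, 1051, 17]);
translate([1024, 187, 366]) cube([66, 1051, 17]);
translate([1144, 187, 366]) cube([66, 1051, 17]);
translate([1264, 187, 366]) cube([66, 1051, 17]);
translate([1384, 187, 366]) cube([66, 1051, 17]);
translate([1504, 187, 366]) cube([66, 1051, 17]);
translate([1624, 187, 366]) cube([66, 1051, 17]);
translate([1744, 187, 366]) cube([66, 1051, 17]);
translate([1864, 187, 366]) cube([66, 1051, 17]);
translate([1984, 187, 366]) cube([66, 1051, 17]);


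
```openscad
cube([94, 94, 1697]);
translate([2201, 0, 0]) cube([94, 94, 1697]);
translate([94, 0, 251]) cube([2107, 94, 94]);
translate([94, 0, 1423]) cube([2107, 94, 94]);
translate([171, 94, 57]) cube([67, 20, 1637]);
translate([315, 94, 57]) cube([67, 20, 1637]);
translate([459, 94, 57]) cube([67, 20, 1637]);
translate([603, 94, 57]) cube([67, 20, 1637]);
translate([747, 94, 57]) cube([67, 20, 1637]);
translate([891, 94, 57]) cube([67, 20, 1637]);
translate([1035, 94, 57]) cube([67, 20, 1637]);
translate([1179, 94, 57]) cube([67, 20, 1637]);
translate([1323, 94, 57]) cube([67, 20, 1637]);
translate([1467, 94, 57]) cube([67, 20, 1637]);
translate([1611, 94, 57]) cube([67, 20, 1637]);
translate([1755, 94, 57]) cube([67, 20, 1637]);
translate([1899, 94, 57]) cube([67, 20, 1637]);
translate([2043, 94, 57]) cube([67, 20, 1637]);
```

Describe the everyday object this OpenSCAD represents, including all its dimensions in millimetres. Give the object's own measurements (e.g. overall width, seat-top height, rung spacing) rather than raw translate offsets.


A fence section. Two 94×94 mm posts, 1697 mm tall, stand on the floor with a clear span of 2107 mm between their inner faces. Two horizontal rails of 94×94 mm section span the gap between the posts with their undersides at z = 251 mm and z = 1423 mm, flush with the posts' −y face. 14 pickets, each 67 mm wide, 20 mm thick and 1637 mm tall, are fixed to the +y face of the rails with their bottoms at z = 57 mm, spaced across the span with a 77 mm gap after the −x post and between neighbouring pickets, with 91 mm left before the +x post.
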